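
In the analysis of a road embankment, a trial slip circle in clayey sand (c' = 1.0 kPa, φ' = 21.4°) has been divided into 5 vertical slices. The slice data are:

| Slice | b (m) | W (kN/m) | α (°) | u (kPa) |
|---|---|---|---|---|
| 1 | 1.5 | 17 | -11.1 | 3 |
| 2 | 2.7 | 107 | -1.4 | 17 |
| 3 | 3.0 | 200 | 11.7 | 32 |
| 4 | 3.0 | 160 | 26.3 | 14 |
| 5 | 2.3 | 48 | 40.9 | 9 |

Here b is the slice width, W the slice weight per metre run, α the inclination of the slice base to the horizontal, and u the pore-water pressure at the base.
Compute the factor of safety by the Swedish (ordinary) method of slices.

Ordinary method of slices: FS = Σ[c'·Δl_i + (W_i cosα_i − u_i·Δl_i)·tanφ'] / Σ W_i sinα_i, with Δl_i = b_i / cosα_i.
Slice 1: Δl = 1.5/cos(-11.1°) = 1.529 m; N'_1 = 17·cos(-11.1°) − 3·1.529 = 12.1; c'Δl = 1.53; W sinα = -3.3
Slice 2: Δl = 2.7/cos(-1.4°) = 2.701 m; N'_2 = 107·cos(-1.4°) − 17·2.701 = 61.1; c'Δl = 2.70; W sinα = -2.6
Slice 3: Δl = 3.0/cos11.7° = 3.064 m; N'_3 = 200·cos11.7° − 32·3.064 = 97.8; c'Δl = 3.06; W sinα = 40.6
Slice 4: Δl = 3.0/cos26.3° = 3.346 m; N'_4 = 160·cos26.3° − 14·3.346 = 96.6; c'Δl = 3.35; W sinα = 70.9
Slice 5: Δl = 2.3/cos40.9° = 3.043 m; N'_5 = 48·cos40.9° − 9·3.043 = 8.9; c'Δl = 3.04; W sinα = 31.4
Σc'Δl = 13.7 kN/m; ΣN' = 276.4 kN/m; ΣW sinα = 137.0 kN/m
Resisting = 13.7 + 276.4·tan21.4° = 13.7 + 108.3 = 122.0 kN/m
FS = 122.0 / 137.0 = 0.891

FS = 0.89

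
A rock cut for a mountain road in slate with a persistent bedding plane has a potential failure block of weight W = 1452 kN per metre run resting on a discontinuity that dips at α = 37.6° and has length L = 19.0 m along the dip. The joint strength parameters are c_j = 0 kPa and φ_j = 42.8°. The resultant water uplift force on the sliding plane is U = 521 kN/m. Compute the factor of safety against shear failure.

FS = 0.66

Resolving the block weight along and normal to the plane and applying the Mohr–Coulomb strength on the joint:
N' = W cosα − U = 1452·cos37.6° − 521 = 629.4 kN/m
Driving force T = W sinα = 1452·sin37.6° = 885.9 kN/m
Resisting force R = c_j·L + N'·tanφ_j = 0·19.0 + 629.4·tan42.8° = 0.0 + 582.8 = 582.8 kN/m
FS = R / T = 582.8 / 885.9 = 0.658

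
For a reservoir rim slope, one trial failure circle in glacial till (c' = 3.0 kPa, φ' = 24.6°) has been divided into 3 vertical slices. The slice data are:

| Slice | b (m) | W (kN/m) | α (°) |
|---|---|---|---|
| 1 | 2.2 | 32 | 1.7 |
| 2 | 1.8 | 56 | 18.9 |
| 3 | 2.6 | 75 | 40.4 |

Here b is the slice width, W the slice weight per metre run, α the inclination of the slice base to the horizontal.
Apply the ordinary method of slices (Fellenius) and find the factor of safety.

Ordinary method of slices: FS = Σ[c'·Δl_i + (W_i cosα_i)·tanφ'] / Σ W_i sinα_i, with Δl_i = b_i / cosα_i.
Slice 1: Δl = 2.2/cos1.7° = 2.201 m; N'_1 = 32·cos1.7° = 32.0; c'Δl = 6.60; W sinα = 0.9
Slice 2: Δl = 1.8/cos18.9° = 1.903 m; N'_2 = 56·cos18.9° = 53.0; c'Δl = 5.71; W sinα = 18.1
Slice 3: Δl = 2.6/cos40.4° = 3.414 m; N'_3 = 75·cos40.4° = 57.1; c'Δl = 10.24; W sinα = 48.6
Σc'Δl = 22.6 kN/m; ΣN' = 142.1 kN/m; ΣW sinα = 67.7 kN/m
Resisting = 22.6 + 142.1·tan24.6° = 22.6 + 65.1 = 87.6 kN/m
FS = 87.6 / 67.7 = 1.294

FS = 1.29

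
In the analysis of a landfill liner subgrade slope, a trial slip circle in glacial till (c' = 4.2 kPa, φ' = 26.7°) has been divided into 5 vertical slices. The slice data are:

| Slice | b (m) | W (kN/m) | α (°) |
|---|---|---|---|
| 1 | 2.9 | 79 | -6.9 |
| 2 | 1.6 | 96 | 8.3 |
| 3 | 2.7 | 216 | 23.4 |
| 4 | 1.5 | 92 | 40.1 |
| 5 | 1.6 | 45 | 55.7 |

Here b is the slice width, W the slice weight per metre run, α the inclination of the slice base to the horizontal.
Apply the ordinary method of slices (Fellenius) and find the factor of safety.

FS = 1.54

Ordinary method of slices: FS = Σ[c'·Δl_i + (W_i cosα_i)·tanφ'] / Σ W_i sinα_i, with Δl_i = b_i / cosα_i.
Slice 1: Δl = 2.9/cos(-6.9°) = 2.921 m; N'_1 = 79·cos(-6.9°) = 78.4; c'Δl = 12.27; W sinα = -9.5
Slice 2: Δl = 1.6/cos8.3° = 1.617 m; N'_2 = 96·cos8.3° = 95.0; c'Δl = 6.79; W sinα = 13.9
Slice 3: Δl = 2.7/cos23.4° = 2.942 m; N'_3 = 216·cos23.4° = 198.2; c'Δl = 12.36; W sinα = 85.8
Slice 4: Δl = 1.5/cos40.1° = 1.961 m; N'_4 = 92·cos40.1° = 70.4; c'Δl = 8.24; W sinα = 59.3
Slice 5: Δl = 1.6/cos55.7° = 2.839 m; N'_5 = 45·cos55.7° = 25.4; c'Δl = 11.92; W sinα = 37.2
Σc'Δl = 51.6 kN/m; ΣN' = 467.4 kN/m; ΣW sinα = 186.6 kN/m
Resisting = 51.6 + 467.4·tan26.7° = 51.6 + 235.1 = 286.6 kN/m
FS = 286.6 / 186.6 = 1.536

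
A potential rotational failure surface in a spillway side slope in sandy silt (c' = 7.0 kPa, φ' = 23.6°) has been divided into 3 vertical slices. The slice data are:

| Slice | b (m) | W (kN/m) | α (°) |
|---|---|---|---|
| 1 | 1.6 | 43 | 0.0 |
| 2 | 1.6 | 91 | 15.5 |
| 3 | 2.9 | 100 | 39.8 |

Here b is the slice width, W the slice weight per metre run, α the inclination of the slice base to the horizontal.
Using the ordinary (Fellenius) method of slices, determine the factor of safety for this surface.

FS = 1.58

Ordinary method of slices: FS = Σ[c'·Δl_i + (W_i cosα_i)·tanφ'] / Σ W_i sinα_i, with Δl_i = b_i / cosα_i.
Slice 1: Δl = 1.6/cos0.0° = 1.600 m; N'_1 = 43·cos0.0° = 43.0; c'Δl = 11.20; W sinα = 0.0
Slice 2: Δl = 1.6/cos15.5° = 1.660 m; N'_2 = 91·cos15.5° = 87.7; c'Δl = 11.62; W sinα = 24.3
Slice 3: Δl = 2.9/cos39.8° = 3.775 m; N'_3 = 100·cos39.8° = 76.8; c'Δl = 26.42; W sinα = 64.0
Σc'Δl = 49.2 kN/m; ΣN' = 207.5 kN/m; ΣW sinα = 88.3 kN/m
Resisting = 49.2 + 207.5·tan23.6° = 49.2 + 90.7 = 139.9 kN/m
FS = 139.9 / 88.3 = 1.584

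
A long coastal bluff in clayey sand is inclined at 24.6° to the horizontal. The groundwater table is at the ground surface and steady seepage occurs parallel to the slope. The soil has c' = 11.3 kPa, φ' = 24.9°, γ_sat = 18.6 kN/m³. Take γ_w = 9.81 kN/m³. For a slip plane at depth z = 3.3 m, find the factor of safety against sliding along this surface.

With seepage parallel to the slope and the water table at the surface, the effective normal stress on the slip plane uses the buoyant unit weight γ' = γ_sat − γ_w while the driving shear stress uses γ_sat:
FS = [c' + γ' z cos²β tanφ'] / [γ_sat z sinβ cosβ]
γ' = 18.6 − 9.81 = 8.79 kN/m³
Numerator = 11.3 + 8.79·3.3·cos²24.6°·tan24.9° = 11.3 + 8.79·3.3·0.8267·0.4642 = 22.431 kPa
Denominator = 18.6·3.3·sin24.6°·cos24.6° = 18.6·3.3·0.4163·0.9092 = 23.232 kPa
FS = 22.431 / 23.232 = 0.966

FS = 0.97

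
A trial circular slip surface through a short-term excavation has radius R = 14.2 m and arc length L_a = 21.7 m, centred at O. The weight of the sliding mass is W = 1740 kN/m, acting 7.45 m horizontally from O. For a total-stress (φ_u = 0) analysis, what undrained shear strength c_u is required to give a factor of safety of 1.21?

FS = c_u·L_a·R / (W·d), so c_u = FS·W·d / (L_a·R).
c_u = 1.21·1740·7.45 / (21.70·14.2) = 15685.2 / 308.14 = 50.90 kPa

c_u = 50.9 kPa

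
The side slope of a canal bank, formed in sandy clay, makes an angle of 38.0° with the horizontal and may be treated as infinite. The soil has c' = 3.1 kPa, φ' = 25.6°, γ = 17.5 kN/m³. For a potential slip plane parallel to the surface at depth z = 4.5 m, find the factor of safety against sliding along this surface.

FS = 0.69

For an infinite slope with a slip plane parallel to the surface (no pore pressure): FS = [c' + γz cos²β tanφ'] / [γz sinβ cosβ].
γz = 17.5·4.5 = 78.75 kN/m²
Numerator = 3.1 + 78.75·cos²38.0°·tan25.6° = 3.1 + 78.75·0.6210·0.4791 = 26.529 kPa
Denominator = 78.75·sin38.0°·cos38.0° = 78.75·0.6157·0.7880 = 38.205 kPa
FS = 26.529 / 38.205 = 0.694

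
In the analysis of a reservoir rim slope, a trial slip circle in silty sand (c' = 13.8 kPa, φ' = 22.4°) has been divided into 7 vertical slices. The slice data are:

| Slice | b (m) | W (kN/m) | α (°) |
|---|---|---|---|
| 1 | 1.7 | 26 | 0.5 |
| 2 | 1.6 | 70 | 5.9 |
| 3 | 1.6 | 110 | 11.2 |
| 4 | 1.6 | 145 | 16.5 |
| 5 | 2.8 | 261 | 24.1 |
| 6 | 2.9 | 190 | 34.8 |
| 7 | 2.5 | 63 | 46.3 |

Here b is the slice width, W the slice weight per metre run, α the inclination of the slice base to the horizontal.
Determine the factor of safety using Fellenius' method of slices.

FS = 1.68

Ordinary method of slices: FS = Σ[c'·Δl_i + (W_i cosα_i)·tanφ'] / Σ W_i sinα_i, with Δl_i = b_i / cosα_i.
Slice 1: Δl = 1.7/cos0.5° = 1.700 m; N'_1 = 26·cos0.5° = 26.0; c'Δl = 23.46; W sinα = 0.2
Slice 2: Δl = 1.6/cos5.9° = 1.609 m; N'_2 = 70·cos5.9° = 69.6; c'Δl = 22.20; W sinα = 7.2
Slice 3: Δl = 1.6/cos11.2° = 1.631 m; N'_3 = 110·cos11.2° = 107.9; c'Δl = 22.51; W sinα = 21.4
Slice 4: Δl = 1.6/cos16.5° = 1.669 m; N'_4 = 145·cos16.5° = 139.0; c'Δl = 23.03; W sinα = 41.2
Slice 5: Δl = 2.8/cos24.1° = 3.067 m; N'_5 = 261·cos24.1° = 238.2; c'Δl = 42.33; W sinα = 106.6
Slice 6: Δl = 2.9/cos34.8° = 3.532 m; N'_6 = 190·cos34.8° = 156.0; c'Δl = 48.74; W sinα = 108.4
Slice 7: Δl = 2.5/cos46.3° = 3.619 m; N'_7 = 63·cos46.3° = 43.5; c'Δl = 49.94; W sinα = 45.5
Σc'Δl = 232.2 kN/m; ΣN' = 780.4 kN/m; ΣW sinα = 330.5 kN/m
Resisting = 232.2 + 780.4·tan22.4° = 232.2 + 321.6 = 553.8 kN/m
FS = 553.8 / 330.5 = 1.676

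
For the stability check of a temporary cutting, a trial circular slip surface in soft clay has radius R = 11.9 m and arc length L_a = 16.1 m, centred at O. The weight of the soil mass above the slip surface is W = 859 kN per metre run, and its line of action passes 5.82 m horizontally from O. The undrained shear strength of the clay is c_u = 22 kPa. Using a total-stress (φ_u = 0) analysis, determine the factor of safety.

FS = 0.84

Taking moments about the centre O, the resisting moment is provided by the undrained shear strength acting along the arc:
M_R = c_u·L_a·R = 22·16.10·11.9 = 4215.0 kN·m/m
M_D = W·d = 859·5.82 = 4999.4 kN·m/m
FS = M_R / M_D = 4215.0 / 4999.4 = 0.843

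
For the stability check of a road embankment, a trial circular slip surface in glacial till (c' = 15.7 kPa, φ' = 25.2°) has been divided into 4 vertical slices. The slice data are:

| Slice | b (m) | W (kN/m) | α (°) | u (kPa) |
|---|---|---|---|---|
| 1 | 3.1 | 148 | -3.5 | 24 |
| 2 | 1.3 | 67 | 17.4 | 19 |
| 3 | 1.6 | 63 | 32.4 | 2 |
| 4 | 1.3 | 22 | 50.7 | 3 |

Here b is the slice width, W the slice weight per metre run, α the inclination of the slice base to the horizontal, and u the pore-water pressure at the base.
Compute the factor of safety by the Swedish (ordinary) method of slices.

FS = 3.42

Ordinary method of slices: FS = Σ[c'·Δl_i + (W_i cosα_i − u_i·Δl_i)·tanφ'] / Σ W_i sinα_i, with Δl_i = b_i / cosα_i.
Slice 1: Δl = 3.1/cos(-3.5°) = 3.106 m; N'_1 = 148·cos(-3.5°) − 24·3.106 = 73.2; c'Δl = 48.76; W sinα = -9.0
Slice 2: Δl = 1.3/cos17.4° = 1.362 m; N'_2 = 67·cos17.4° − 19·1.362 = 38.0; c'Δl = 21.39; W sinα = 20.0
Slice 3: Δl = 1.6/cos32.4° = 1.895 m; N'_3 = 63·cos32.4° − 2·1.895 = 49.4; c'Δl = 29.75; W sinα = 33.8
Slice 4: Δl = 1.3/cos50.7° = 2.052 m; N'_4 = 22·cos50.7° − 3·2.052 = 7.8; c'Δl = 32.22; W sinα = 17.0
Σc'Δl = 132.1 kN/m; ΣN' = 168.4 kN/m; ΣW sinα = 61.8 kN/m
Resisting = 132.1 + 168.4·tan25.2° = 132.1 + 79.2 = 211.4 kN/m
FS = 211.4 / 61.8 = 3.421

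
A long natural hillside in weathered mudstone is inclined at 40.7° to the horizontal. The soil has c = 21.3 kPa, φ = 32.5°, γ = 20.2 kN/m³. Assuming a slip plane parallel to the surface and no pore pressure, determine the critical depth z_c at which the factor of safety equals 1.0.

Setting FS = 1.00 in FS = [c + γz cos²β tanφ] / [γz sinβ cosβ] and solving for z:
z = c / [γ cosβ (FS·sinβ − cosβ·tanφ)]
  = 21.3 / [20.2·cos40.7°·(1.00·sin40.7° − cos40.7°·tan32.5°)]
  = 21.3 / [20.2·0.7581·(1.00·0.6521 − 0.7581·0.6371)]
  = 21.3 / 2.5899 = 8.224 m

z_c = 8.22 m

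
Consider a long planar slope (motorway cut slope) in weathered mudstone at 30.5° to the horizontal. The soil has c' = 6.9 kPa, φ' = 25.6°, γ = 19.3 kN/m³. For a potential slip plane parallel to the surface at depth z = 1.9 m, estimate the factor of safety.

FS = 1.24

For an infinite slope with a slip plane parallel to the surface (no pore pressure): FS = [c' + γz cos²β tanφ'] / [γz sinβ cosβ].
γz = 19.3·1.9 = 36.67 kN/m²
Numerator = 6.9 + 36.67·cos²30.5°·tan25.6° = 6.9 + 36.67·0.7424·0.4791 = 19.944 kPa
Denominator = 36.67·sin30.5°·cos30.5° = 36.67·0.5075·0.8616 = 16.036 kPa
FS = 19.944 / 16.036 = 1.244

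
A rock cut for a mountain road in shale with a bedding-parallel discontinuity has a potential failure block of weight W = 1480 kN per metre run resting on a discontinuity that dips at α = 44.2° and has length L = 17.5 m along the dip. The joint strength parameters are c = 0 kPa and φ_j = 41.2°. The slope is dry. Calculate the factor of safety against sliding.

Resolving the block weight along and normal to the plane and applying the Mohr–Coulomb strength on the joint:
N' = W cosα = 1480·cos44.2° = 1061.0 kN/m
Driving force T = W sinα = 1480·sin44.2° = 1031.8 kN/m
Resisting force R = c·L + N'·tanφ_j = 0·17.5 + 1061.0·tan41.2° = 0.0 + 928.9 = 928.9 kN/m
FS = R / T = 928.9 / 1031.8 = 0.900

FS = 0.90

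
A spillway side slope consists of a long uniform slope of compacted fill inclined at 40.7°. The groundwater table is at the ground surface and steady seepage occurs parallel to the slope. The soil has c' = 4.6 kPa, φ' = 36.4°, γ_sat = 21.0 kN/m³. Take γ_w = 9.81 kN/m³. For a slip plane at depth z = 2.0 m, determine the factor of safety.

FS = 0.68

With seepage parallel to the slope and the water table at the surface, the effective normal stress on the slip plane uses the buoyant unit weight γ' = γ_sat − γ_w while the driving shear stress uses γ_sat:
FS = [c' + γ' z cos²β tanφ'] / [γ_sat z sinβ cosβ]
γ' = 21.0 − 9.81 = 11.19 kN/m³
Numerator = 4.6 + 11.19·2.0·cos²40.7°·tan36.4° = 4.6 + 11.19·2.0·0.5748·0.7373 = 14.084 kPa
Denominator = 21.0·2.0·sin40.7°·cos40.7° = 21.0·2.0·0.6521·0.7581 = 20.764 kPa
FS = 14.084 / 20.764 = 0.678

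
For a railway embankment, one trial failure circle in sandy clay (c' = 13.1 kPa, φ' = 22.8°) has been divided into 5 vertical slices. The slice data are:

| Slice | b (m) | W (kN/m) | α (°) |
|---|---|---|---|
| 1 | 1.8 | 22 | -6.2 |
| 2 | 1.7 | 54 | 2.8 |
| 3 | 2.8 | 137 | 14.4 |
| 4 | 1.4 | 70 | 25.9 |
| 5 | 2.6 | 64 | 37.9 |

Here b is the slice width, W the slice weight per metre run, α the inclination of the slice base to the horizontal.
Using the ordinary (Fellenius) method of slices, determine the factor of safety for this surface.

Ordinary method of slices: FS = Σ[c'·Δl_i + (W_i cosα_i)·tanφ'] / Σ W_i sinα_i, with Δl_i = b_i / cosα_i.
Slice 1: Δl = 1.8/cos(-6.2°) = 1.811 m; N'_1 = 22·cos(-6.2°) = 21.9; c'Δl = 23.72; W sinα = -2.4
Slice 2: Δl = 1.7/cos2.8° = 1.702 m; N'_2 = 54·cos2.8° = 53.9; c'Δl = 22.30; W sinα = 2.6
Slice 3: Δl = 2.8/cos14.4° = 2.891 m; N'_3 = 137·cos14.4° = 132.7; c'Δl = 37.87; W sinα = 34.1
Slice 4: Δl = 1.4/cos25.9° = 1.556 m; N'_4 = 70·cos25.9° = 63.0; c'Δl = 20.39; W sinα = 30.6
Slice 5: Δl = 2.6/cos37.9° = 3.295 m; N'_5 = 64·cos37.9° = 50.5; c'Δl = 43.16; W sinα = 39.3
Σc'Δl = 147.4 kN/m; ΣN' = 322.0 kN/m; ΣW sinα = 104.2 kN/m
Resisting = 147.4 + 322.0·tan22.8° = 147.4 + 135.3 = 282.8 kN/m
FS = 282.8 / 104.2 = 2.713

FS = 2.71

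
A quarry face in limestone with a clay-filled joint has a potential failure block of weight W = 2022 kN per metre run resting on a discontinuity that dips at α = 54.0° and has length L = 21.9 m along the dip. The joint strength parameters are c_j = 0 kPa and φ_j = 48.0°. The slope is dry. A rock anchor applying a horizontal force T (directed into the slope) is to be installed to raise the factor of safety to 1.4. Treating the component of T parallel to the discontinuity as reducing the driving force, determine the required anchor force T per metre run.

T = 564 kN/m

Resolving forces along and normal to the sliding plane, with the horizontal anchor force T adding T·sinα to the effective normal force and T·cosα acting up the plane against the driving force:
FS = [c_jL + (W cosα + T sinα) tanφ_j] / [W sinα − T cosα]
Without the anchor: N' = 1188.5 kN/m, driving T_d = 1635.8 kN/m, resisting R = 0·21.9 + 1188.5·tan48.0° = 1320.0 kN/m, FS = 0.81.
Setting FS = 1.4 and solving for T:
1.4·(1635.8 − T cos54.0°) = 1320.0 + T sin54.0°·tan48.0°
T·(sin54.0°·tan48.0° + 1.4·cos54.0°) = 1.4·1635.8 − 1320.0
T·(0.8090·1.1106 + 1.4·0.5878) = 2290.2 − 1320.0 = 970.2
T·1.7214 = 970.2
T = 563.6 kN/m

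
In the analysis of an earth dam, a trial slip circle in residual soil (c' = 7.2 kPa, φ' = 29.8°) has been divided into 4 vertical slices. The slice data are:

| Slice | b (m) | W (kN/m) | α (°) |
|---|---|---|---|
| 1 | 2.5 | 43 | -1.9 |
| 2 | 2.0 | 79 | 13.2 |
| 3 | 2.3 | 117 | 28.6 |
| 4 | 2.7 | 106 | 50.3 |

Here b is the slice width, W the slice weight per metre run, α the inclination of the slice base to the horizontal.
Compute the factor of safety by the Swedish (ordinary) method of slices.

FS = 1.61

Ordinary method of slices: FS = Σ[c'·Δl_i + (W_i cosα_i)·tanφ'] / Σ W_i sinα_i, with Δl_i = b_i / cosα_i.
Slice 1: Δl = 2.5/cos(-1.9°) = 2.501 m; N'_1 = 43·cos(-1.9°) = 43.0; c'Δl = 18.01; W sinα = -1.4
Slice 2: Δl = 2.0/cos13.2° = 2.054 m; N'_2 = 79·cos13.2° = 76.9; c'Δl = 14.79; W sinα = 18.0
Slice 3: Δl = 2.3/cos28.6° = 2.620 m; N'_3 = 117·cos28.6° = 102.7; c'Δl = 18.86; W sinα = 56.0
Slice 4: Δl = 2.7/cos50.3° = 4.227 m; N'_4 = 106·cos50.3° = 67.7; c'Δl = 30.43; W sinα = 81.6
Σc'Δl = 82.1 kN/m; ΣN' = 290.3 kN/m; ΣW sinα = 154.2 kN/m
Resisting = 82.1 + 290.3·tan29.8° = 82.1 + 166.3 = 248.4 kN/m
FS = 248.4 / 154.2 = 1.611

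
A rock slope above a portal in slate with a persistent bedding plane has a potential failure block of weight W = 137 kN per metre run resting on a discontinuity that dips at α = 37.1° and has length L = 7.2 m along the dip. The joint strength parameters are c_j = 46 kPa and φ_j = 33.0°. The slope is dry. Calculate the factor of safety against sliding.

FS = 4.87

Resolving the block weight along and normal to the plane and applying the Mohr–Coulomb strength on the joint:
N' = W cosα = 137·cos37.1° = 109.3 kN/m
Driving force T = W sinα = 137·sin37.1° = 82.6 kN/m
Resisting force R = c_j·L + N'·tanφ_j = 46·7.2 + 109.3·tan33.0° = 331.2 + 71.0 = 402.2 kN/m
FS = R / T = 402.2 / 82.6 = 4.866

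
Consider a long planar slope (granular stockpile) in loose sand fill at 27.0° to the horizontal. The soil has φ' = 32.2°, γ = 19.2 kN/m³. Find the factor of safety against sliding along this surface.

For a dry cohesionless infinite slope the factor of safety is FS = tanφ' / tanβ.
FS = tan32.2° / tan27.0° = 0.6297 / 0.5095 = 1.236

FS = 1.24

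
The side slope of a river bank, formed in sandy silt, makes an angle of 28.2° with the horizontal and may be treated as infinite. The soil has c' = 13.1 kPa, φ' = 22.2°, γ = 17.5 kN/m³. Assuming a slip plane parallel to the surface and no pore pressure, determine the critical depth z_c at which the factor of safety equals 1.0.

z_c = 7.52 m

Setting FS = 1.00 in FS = [c' + γz cos²β tanφ'] / [γz sinβ cosβ] and solving for z:
z = c' / [γ cosβ (FS·sinβ − cosβ·tanφ')]
  = 13.1 / [17.5·cos28.2°·(1.00·sin28.2° − cos28.2°·tan22.2°)]
  = 13.1 / [17.5·0.8813·(1.00·0.4726 − 0.8813·0.4081)]
  = 13.1 / 1.7412 = 7.524 m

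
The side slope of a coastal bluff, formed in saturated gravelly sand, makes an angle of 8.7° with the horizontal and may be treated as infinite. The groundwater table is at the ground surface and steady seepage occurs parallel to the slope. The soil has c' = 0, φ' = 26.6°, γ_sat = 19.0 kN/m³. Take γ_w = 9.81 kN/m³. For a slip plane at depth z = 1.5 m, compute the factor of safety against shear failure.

With seepage parallel to the slope and the water table at the surface, the effective normal stress on the slip plane uses the buoyant unit weight γ' = γ_sat − γ_w while the driving shear stress uses γ_sat:
FS = [c' + γ' z cos²β tanφ'] / [γ_sat z sinβ cosβ]
(For c' = 0 this reduces to FS = (γ'/γ_sat)·tanφ'/tanβ.)
γ' = 19.0 − 9.81 = 9.19 kN/m³
Numerator = 0.0 + 9.19·1.5·cos²8.7°·tan26.6° = 0.0 + 9.19·1.5·0.9771·0.5008 = 6.745 kPa
Denominator = 19.0·1.5·sin8.7°·cos8.7° = 19.0·1.5·0.1513·0.9885 = 4.261 kPa
FS = 6.745 / 4.261 = 1.583

FS = 1.58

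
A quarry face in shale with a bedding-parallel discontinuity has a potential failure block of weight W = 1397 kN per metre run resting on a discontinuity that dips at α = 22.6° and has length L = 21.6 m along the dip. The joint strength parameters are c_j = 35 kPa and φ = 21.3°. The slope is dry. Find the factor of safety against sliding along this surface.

FS = 2.34

Resolving the block weight along and normal to the plane and applying the Mohr–Coulomb strength on the joint:
N' = W cosα = 1397·cos22.6° = 1289.7 kN/m
Driving force T = W sinα = 1397·sin22.6° = 536.9 kN/m
Resisting force R = c_j·L + N'·tanφ = 35·21.6 + 1289.7·tan21.3° = 756.0 + 502.8 = 1258.8 kN/m
FS = R / T = 1258.8 / 536.9 = 2.345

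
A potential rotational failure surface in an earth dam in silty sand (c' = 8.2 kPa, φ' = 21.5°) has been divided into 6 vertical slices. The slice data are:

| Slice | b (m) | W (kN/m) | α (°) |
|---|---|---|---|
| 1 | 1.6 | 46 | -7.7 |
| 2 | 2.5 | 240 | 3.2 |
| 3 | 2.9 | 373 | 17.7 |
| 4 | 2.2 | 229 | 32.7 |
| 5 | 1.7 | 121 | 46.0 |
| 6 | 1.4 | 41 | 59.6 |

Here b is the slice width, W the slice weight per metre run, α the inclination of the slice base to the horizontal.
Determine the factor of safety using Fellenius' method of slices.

Ordinary method of slices: FS = Σ[c'·Δl_i + (W_i cosα_i)·tanφ'] / Σ W_i sinα_i, with Δl_i = b_i / cosα_i.
Slice 1: Δl = 1.6/cos(-7.7°) = 1.615 m; N'_1 = 46·cos(-7.7°) = 45.6; c'Δl = 13.24; W sinα = -6.2
Slice 2: Δl = 2.5/cos3.2° = 2.504 m; N'_2 = 240·cos3.2° = 239.6; c'Δl = 20.53; W sinα = 13.4
Slice 3: Δl = 2.9/cos17.7° = 3.044 m; N'_3 = 373·cos17.7° = 355.3; c'Δl = 24.96; W sinα = 113.4
Slice 4: Δl = 2.2/cos32.7° = 2.614 m; N'_4 = 229·cos32.7° = 192.7; c'Δl = 21.44; W sinα = 123.7
Slice 5: Δl = 1.7/cos46.0° = 2.447 m; N'_5 = 121·cos46.0° = 84.1; c'Δl = 20.07; W sinα = 87.0
Slice 6: Δl = 1.4/cos59.6° = 2.767 m; N'_6 = 41·cos59.6° = 20.7; c'Δl = 22.69; W sinα = 35.4
Σc'Δl = 122.9 kN/m; ΣN' = 938.1 kN/m; ΣW sinα = 366.8 kN/m
Resisting = 122.9 + 938.1·tan21.5° = 122.9 + 369.5 = 492.4 kN/m
FS = 492.4 / 366.8 = 1.343

FS = 1.34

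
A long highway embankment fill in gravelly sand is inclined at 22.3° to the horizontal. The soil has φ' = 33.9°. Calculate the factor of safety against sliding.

For a dry cohesionless infinite slope the factor of safety is FS = tanφ' / tanβ.
FS = tan33.9° / tan22.3° = 0.6720 / 0.4101 = 1.638

FS = 1.64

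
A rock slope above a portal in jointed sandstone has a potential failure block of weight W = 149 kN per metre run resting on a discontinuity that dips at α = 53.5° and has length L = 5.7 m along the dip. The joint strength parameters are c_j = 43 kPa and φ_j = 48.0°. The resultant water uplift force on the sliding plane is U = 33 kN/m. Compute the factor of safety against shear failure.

Resolving the block weight along and normal to the plane and applying the Mohr–Coulomb strength on the joint:
N' = W cosα − U = 149·cos53.5° − 33 = 55.6 kN/m
Driving force T = W sinα = 149·sin53.5° = 119.8 kN/m
Resisting force R = c_j·L + N'·tanφ_j = 43·5.7 + 55.6·tan48.0° = 245.1 + 61.8 = 306.9 kN/m
FS = R / T = 306.9 / 119.8 = 2.562

FS = 2.56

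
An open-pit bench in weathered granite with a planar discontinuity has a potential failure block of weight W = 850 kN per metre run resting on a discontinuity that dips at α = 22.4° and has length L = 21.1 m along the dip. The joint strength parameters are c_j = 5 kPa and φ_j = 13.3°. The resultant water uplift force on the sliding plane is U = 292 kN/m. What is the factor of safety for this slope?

Resolving the block weight along and normal to the plane and applying the Mohr–Coulomb strength on the joint:
N' = W cosα − U = 850·cos22.4° − 292 = 493.9 kN/m
Driving force T = W sinα = 850·sin22.4° = 323.9 kN/m
Resisting force R = c_j·L + N'·tanφ_j = 5·21.1 + 493.9·tan13.3° = 105.5 + 116.7 = 222.2 kN/m
FS = R / T = 222.2 / 323.9 = 0.686

FS = 0.69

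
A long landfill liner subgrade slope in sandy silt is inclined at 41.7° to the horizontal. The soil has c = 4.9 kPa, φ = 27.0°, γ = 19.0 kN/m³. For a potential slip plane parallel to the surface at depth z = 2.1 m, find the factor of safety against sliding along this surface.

FS = 0.82

For an infinite slope with a slip plane parallel to the surface (no pore pressure): FS = [c + γz cos²β tanφ] / [γz sinβ cosβ].
γz = 19.0·2.1 = 39.90 kN/m²
Numerator = 4.9 + 39.90·cos²41.7°·tan27.0° = 4.9 + 39.90·0.5575·0.5095 = 16.233 kPa
Denominator = 39.90·sin41.7°·cos41.7° = 39.90·0.6652·0.7466 = 19.818 kPa
FS = 16.233 / 19.818 = 0.819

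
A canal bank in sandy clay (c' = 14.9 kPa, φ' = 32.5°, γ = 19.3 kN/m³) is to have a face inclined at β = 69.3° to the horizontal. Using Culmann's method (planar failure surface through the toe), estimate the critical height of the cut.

H_c = 12.23 m

Culmann's analysis gives the critical failure plane at α_cr = (β + φ')/2 = (69.3 + 32.5)/2 = 50.9°, and the critical height
H_c = (4c'/γ) · sinβ cosφ' / [1 − cos(β − φ')]
    = (4·14.9/19.3) · sin69.3°·cos32.5° / [1 − cos(36.8°)]
    = 3.088 · 0.9354·0.8434 / [1 − 0.8007]
    = 3.088 · 0.7889 / 0.1993
    = 12.23 m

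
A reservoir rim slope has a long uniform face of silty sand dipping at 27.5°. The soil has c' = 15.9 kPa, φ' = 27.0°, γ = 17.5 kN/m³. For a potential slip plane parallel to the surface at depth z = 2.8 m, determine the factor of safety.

FS = 1.77

For an infinite slope with a slip plane parallel to the surface (no pore pressure): FS = [c' + γz cos²β tanφ'] / [γz sinβ cosβ].
γz = 17.5·2.8 = 49.00 kN/m²
Numerator = 15.9 + 49.00·cos²27.5°·tan27.0° = 15.9 + 49.00·0.7868·0.5095 = 35.544 kPa
Denominator = 49.00·sin27.5°·cos27.5° = 49.00·0.4617·0.8870 = 20.069 kPa
FS = 35.544 / 20.069 = 1.771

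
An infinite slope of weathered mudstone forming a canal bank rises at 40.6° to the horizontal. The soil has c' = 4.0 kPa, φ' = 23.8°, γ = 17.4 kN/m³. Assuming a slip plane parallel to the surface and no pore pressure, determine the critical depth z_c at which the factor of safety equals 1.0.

z_c = 0.96 m

Setting FS = 1.00 in FS = [c' + γz cos²β tanφ'] / [γz sinβ cosβ] and solving for z:
z = c' / [γ cosβ (FS·sinβ − cosβ·tanφ')]
  = 4.0 / [17.4·cos40.6°·(1.00·sin40.6° − cos40.6°·tan23.8°)]
  = 4.0 / [17.4·0.7593·(1.00·0.6508 − 0.7593·0.4411)]
  = 4.0 / 4.1734 = 0.958 m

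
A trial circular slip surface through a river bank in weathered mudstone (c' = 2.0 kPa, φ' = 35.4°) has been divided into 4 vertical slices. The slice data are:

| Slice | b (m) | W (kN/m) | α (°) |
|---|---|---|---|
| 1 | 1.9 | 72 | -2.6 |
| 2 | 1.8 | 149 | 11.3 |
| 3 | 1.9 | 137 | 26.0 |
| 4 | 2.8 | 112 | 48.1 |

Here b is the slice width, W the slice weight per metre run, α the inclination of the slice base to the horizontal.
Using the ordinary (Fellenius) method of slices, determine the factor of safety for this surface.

Ordinary method of slices: FS = Σ[c'·Δl_i + (W_i cosα_i)·tanφ'] / Σ W_i sinα_i, with Δl_i = b_i / cosα_i.
Slice 1: Δl = 1.9/cos(-2.6°) = 1.902 m; N'_1 = 72·cos(-2.6°) = 71.9; c'Δl = 3.80; W sinα = -3.3
Slice 2: Δl = 1.8/cos11.3° = 1.836 m; N'_2 = 149·cos11.3° = 146.1; c'Δl = 3.67; W sinα = 29.2
Slice 3: Δl = 1.9/cos26.0° = 2.114 m; N'_3 = 137·cos26.0° = 123.1; c'Δl = 4.23; W sinα = 60.1
Slice 4: Δl = 2.8/cos48.1° = 4.193 m; N'_4 = 112·cos48.1° = 74.8; c'Δl = 8.39; W sinα = 83.4
Σc'Δl = 20.1 kN/m; ΣN' = 416.0 kN/m; ΣW sinα = 169.3 kN/m
Resisting = 20.1 + 416.0·tan35.4° = 20.1 + 295.6 = 315.7 kN/m
FS = 315.7 / 169.3 = 1.864

FS = 1.86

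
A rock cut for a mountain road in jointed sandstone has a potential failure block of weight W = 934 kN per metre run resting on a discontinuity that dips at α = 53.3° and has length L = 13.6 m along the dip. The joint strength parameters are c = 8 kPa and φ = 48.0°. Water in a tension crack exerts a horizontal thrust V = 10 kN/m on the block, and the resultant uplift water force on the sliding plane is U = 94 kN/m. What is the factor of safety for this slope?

FS = 0.82

Resolving the block weight along and normal to the plane and applying the Mohr–Coulomb strength on the joint:
N' = W cosα − U − V sinα = 934·cos53.3° − 94 − 10·sin53.3° = 456.2 kN/m
Driving force T = W sinα + V cosα = 934·sin53.3° + 10·cos53.3° = 754.8 kN/m
Resisting force R = c·L + N'·tanφ = 8·13.6 + 456.2·tan48.0° = 108.8 + 506.6 = 615.4 kN/m
FS = R / T = 615.4 / 754.8 = 0.815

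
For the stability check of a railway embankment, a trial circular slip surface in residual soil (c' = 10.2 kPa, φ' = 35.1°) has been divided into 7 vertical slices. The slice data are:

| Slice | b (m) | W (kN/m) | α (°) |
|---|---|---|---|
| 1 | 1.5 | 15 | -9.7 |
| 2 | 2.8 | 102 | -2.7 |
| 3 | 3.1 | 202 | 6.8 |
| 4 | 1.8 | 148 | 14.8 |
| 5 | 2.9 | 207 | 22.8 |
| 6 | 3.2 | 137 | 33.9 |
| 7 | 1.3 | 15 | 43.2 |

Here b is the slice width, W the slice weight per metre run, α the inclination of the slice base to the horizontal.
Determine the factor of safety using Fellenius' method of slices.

Ordinary method of slices: FS = Σ[c'·Δl_i + (W_i cosα_i)·tanφ'] / Σ W_i sinα_i, with Δl_i = b_i / cosα_i.
Slice 1: Δl = 1.5/cos(-9.7°) = 1.522 m; N'_1 = 15·cos(-9.7°) = 14.8; c'Δl = 15.52; W sinα = -2.5
Slice 2: Δl = 2.8/cos(-2.7°) = 2.803 m; N'_2 = 102·cos(-2.7°) = 101.9; c'Δl = 28.59; W sinα = -4.8
Slice 3: Δl = 3.1/cos6.8° = 3.122 m; N'_3 = 202·cos6.8° = 200.6; c'Δl = 31.84; W sinα = 23.9
Slice 4: Δl = 1.8/cos14.8° = 1.862 m; N'_4 = 148·cos14.8° = 143.1; c'Δl = 18.99; W sinα = 37.8
Slice 5: Δl = 2.9/cos22.8° = 3.146 m; N'_5 = 207·cos22.8° = 190.8; c'Δl = 32.09; W sinα = 80.2
Slice 6: Δl = 3.2/cos33.9° = 3.855 m; N'_6 = 137·cos33.9° = 113.7; c'Δl = 39.32; W sinα = 76.4
Slice 7: Δl = 1.3/cos43.2° = 1.783 m; N'_7 = 15·cos43.2° = 10.9; c'Δl = 18.19; W sinα = 10.3
Σc'Δl = 184.5 kN/m; ΣN' = 775.8 kN/m; ΣW sinα = 221.3 kN/m
Resisting = 184.5 + 775.8·tan35.1° = 184.5 + 545.3 = 729.8 kN/m
FS = 729.8 / 221.3 = 3.298

FS = 3.30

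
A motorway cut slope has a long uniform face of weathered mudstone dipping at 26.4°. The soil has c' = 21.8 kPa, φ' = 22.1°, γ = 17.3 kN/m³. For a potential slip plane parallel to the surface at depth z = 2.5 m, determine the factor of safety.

For an infinite slope with a slip plane parallel to the surface (no pore pressure): FS = [c' + γz cos²β tanφ'] / [γz sinβ cosβ].
γz = 17.3·2.5 = 43.25 kN/m²
Numerator = 21.8 + 43.25·cos²26.4°·tan22.1° = 21.8 + 43.25·0.8023·0.4061 = 35.890 kPa
Denominator = 43.25·sin26.4°·cos26.4° = 43.25·0.4446·0.8957 = 17.225 kPa
FS = 35.890 / 17.225 = 2.084

FS = 2.08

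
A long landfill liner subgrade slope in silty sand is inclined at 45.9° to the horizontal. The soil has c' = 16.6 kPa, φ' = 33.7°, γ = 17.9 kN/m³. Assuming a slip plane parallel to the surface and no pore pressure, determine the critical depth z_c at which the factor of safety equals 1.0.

z_c = 5.25 m

Setting FS = 1.00 in FS = [c' + γz cos²β tanφ'] / [γz sinβ cosβ] and solving for z:
z = c' / [γ cosβ (FS·sinβ − cosβ·tanφ')]
  = 16.6 / [17.9·cos45.9°·(1.00·sin45.9° − cos45.9°·tan33.7°)]
  = 16.6 / [17.9·0.6959·(1.00·0.7181 − 0.6959·0.6669)]
  = 16.6 / 3.1642 = 5.246 m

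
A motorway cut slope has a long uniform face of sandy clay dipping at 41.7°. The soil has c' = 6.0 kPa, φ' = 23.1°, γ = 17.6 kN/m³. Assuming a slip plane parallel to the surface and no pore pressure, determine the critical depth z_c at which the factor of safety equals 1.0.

z_c = 1.32 m

Setting FS = 1.00 in FS = [c' + γz cos²β tanφ'] / [γz sinβ cosβ] and solving for z:
z = c' / [γ cosβ (FS·sinβ − cosβ·tanφ')]
  = 6.0 / [17.6·cos41.7°·(1.00·sin41.7° − cos41.7°·tan23.1°)]
  = 6.0 / [17.6·0.7466·(1.00·0.6652 − 0.7466·0.4265)]
  = 6.0 / 4.5567 = 1.317 m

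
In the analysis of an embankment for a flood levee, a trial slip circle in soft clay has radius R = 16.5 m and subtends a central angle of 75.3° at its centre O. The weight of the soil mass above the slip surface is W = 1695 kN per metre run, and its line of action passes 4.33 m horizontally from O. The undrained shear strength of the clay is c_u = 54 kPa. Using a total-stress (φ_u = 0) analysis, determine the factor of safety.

Taking moments about the centre O, the resisting moment is provided by the undrained shear strength acting along the arc:
Arc length L_a = R·θ = 16.5·(75.3°·π/180) = 16.5·1.3142 = 21.68 m
M_R = c_u·L_a·R = 54·21.68·16.5 = 19321.2 kN·m/m
M_D = W·d = 1695·4.33 = 7339.4 kN·m/m
FS = M_R / M_D = 19321.2 / 7339.4 = 2.633

FS = 2.63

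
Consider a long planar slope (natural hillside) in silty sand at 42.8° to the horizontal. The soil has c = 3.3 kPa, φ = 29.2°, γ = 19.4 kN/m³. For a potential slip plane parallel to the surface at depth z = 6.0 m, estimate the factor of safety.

FS = 0.66

For an infinite slope with a slip plane parallel to the surface (no pore pressure): FS = [c + γz cos²β tanφ] / [γz sinβ cosβ].
γz = 19.4·6.0 = 116.40 kN/m²
Numerator = 3.3 + 116.40·cos²42.8°·tan29.2° = 3.3 + 116.40·0.5384·0.5589 = 38.322 kPa
Denominator = 116.40·sin42.8°·cos42.8° = 116.40·0.6794·0.7337 = 58.028 kPa
FS = 38.322 / 58.028 = 0.660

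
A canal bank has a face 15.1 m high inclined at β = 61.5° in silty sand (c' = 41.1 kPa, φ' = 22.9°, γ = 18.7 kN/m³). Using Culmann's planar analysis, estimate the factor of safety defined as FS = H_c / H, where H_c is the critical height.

H_c = (4c'/γ) · sinβ cosφ' / [1 − cos(β − φ')]
    = (4·41.1/18.7) · sin61.5°·cos22.9° / [1 − cos38.6°]
    = 8.791 · 0.8096 / 0.2185 = 32.58 m
FS = H_c / H = 32.58 / 15.1 = 2.157

FS = 2.16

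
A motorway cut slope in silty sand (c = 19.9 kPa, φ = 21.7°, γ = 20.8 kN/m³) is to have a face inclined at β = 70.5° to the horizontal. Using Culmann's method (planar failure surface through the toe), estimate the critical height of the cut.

Culmann's analysis gives the critical failure plane at α_cr = (β + φ)/2 = (70.5 + 21.7)/2 = 46.1°, and the critical height
H_c = (4c/γ) · sinβ cosφ / [1 − cos(β − φ)]
    = (4·19.9/20.8) · sin70.5°·cos21.7° / [1 − cos(48.8°)]
    = 3.827 · 0.9426·0.9291 / [1 − 0.6587]
    = 3.827 · 0.8758 / 0.3413
    = 9.82 m

H_c = 9.82 m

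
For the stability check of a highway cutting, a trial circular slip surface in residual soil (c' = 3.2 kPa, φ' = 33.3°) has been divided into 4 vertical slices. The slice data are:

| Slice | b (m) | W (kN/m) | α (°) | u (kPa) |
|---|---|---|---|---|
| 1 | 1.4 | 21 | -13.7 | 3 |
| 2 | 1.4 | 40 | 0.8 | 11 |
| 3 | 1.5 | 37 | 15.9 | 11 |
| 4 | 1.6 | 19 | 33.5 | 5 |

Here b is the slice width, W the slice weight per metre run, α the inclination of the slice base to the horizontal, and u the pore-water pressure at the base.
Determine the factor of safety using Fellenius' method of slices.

FS = 3.90

Ordinary method of slices: FS = Σ[c'·Δl_i + (W_i cosα_i − u_i·Δl_i)·tanφ'] / Σ W_i sinα_i, with Δl_i = b_i / cosα_i.
Slice 1: Δl = 1.4/cos(-13.7°) = 1.441 m; N'_1 = 21·cos(-13.7°) − 3·1.441 = 16.1; c'Δl = 4.61; W sinα = -5.0
Slice 2: Δl = 1.4/cos0.8° = 1.400 m; N'_2 = 40·cos0.8° − 11·1.400 = 24.6; c'Δl = 4.48; W sinα = 0.6
Slice 3: Δl = 1.5/cos15.9° = 1.560 m; N'_3 = 37·cos15.9° − 11·1.560 = 18.4; c'Δl = 4.99; W sinα = 10.1
Slice 4: Δl = 1.6/cos33.5° = 1.919 m; N'_4 = 19·cos33.5° − 5·1.919 = 6.3; c'Δl = 6.14; W sinα = 10.5
Σc'Δl = 20.2 kN/m; ΣN' = 65.4 kN/m; ΣW sinα = 16.2 kN/m
Resisting = 20.2 + 65.4·tan33.3° = 20.2 + 42.9 = 63.2 kN/m
FS = 63.2 / 16.2 = 3.896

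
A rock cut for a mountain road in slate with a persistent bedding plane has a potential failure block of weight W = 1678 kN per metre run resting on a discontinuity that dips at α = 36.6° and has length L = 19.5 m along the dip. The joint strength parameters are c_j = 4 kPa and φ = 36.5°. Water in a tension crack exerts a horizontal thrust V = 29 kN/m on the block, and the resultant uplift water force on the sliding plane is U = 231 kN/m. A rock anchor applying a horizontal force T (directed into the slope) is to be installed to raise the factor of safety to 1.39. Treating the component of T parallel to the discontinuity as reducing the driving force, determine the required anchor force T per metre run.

Resolving forces along and normal to the sliding plane, with the horizontal anchor force T adding T·sinα to the effective normal force and T·cosα acting up the plane against the driving force:
FS = [c_jL + (W cosα − U − V sinα + T sinα) tanφ] / [W sinα + V cosα − T cosα]
Without the anchor: N' = 1098.8 kN/m, driving T_d = 1023.7 kN/m, resisting R = 4·19.5 + 1098.8·tan36.5° = 891.1 kN/m, FS = 0.87.
Setting FS = 1.39 and solving for T:
1.39·(1023.7 − T cos36.6°) = 891.1 + T sin36.6°·tan36.5°
T·(sin36.6°·tan36.5° + 1.39·cos36.6°) = 1.39·1023.7 − 891.1
T·(0.5962·0.7400 + 1.39·0.8028) = 1423.0 − 891.1 = 531.9
T·1.5571 = 531.9
T = 341.6 kN/m

T = 342 kN/m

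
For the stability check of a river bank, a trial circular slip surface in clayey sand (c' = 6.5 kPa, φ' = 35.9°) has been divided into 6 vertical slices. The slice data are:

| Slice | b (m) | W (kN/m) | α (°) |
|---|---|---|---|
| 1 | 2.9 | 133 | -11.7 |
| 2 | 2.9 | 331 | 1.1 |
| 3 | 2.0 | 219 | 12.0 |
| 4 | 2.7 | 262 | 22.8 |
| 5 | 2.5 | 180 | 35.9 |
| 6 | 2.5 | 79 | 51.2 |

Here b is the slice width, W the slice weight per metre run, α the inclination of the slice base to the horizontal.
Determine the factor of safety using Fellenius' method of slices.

FS = 3.14

Ordinary method of slices: FS = Σ[c'·Δl_i + (W_i cosα_i)·tanφ'] / Σ W_i sinα_i, with Δl_i = b_i / cosα_i.
Slice 1: Δl = 2.9/cos(-11.7°) = 2.962 m; N'_1 = 133·cos(-11.7°) = 130.2; c'Δl = 19.25; W sinα = -27.0
Slice 2: Δl = 2.9/cos1.1° = 2.901 m; N'_2 = 331·cos1.1° = 330.9; c'Δl = 18.85; W sinα = 6.4
Slice 3: Δl = 2.0/cos12.0° = 2.045 m; N'_3 = 219·cos12.0° = 214.2; c'Δl = 13.29; W sinα = 45.5
Slice 4: Δl = 2.7/cos22.8° = 2.929 m; N'_4 = 262·cos22.8° = 241.5; c'Δl = 19.04; W sinα = 101.5
Slice 5: Δl = 2.5/cos35.9° = 3.086 m; N'_5 = 180·cos35.9° = 145.8; c'Δl = 20.06; W sinα = 105.5
Slice 6: Δl = 2.5/cos51.2° = 3.990 m; N'_6 = 79·cos51.2° = 49.5; c'Δl = 25.93; W sinα = 61.6
Σc'Δl = 116.4 kN/m; ΣN' = 1112.2 kN/m; ΣW sinα = 293.6 kN/m
Resisting = 116.4 + 1112.2·tan35.9° = 116.4 + 805.1 = 921.5 kN/m
FS = 921.5 / 293.6 = 3.139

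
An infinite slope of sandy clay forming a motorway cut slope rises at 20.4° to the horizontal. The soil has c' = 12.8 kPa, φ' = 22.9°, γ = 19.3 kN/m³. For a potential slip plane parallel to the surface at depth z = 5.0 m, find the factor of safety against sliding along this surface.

For an infinite slope with a slip plane parallel to the surface (no pore pressure): FS = [c' + γz cos²β tanφ'] / [γz sinβ cosβ].
γz = 19.3·5.0 = 96.50 kN/m²
Numerator = 12.8 + 96.50·cos²20.4°·tan22.9° = 12.8 + 96.50·0.8785·0.4224 = 48.610 kPa
Denominator = 96.50·sin20.4°·cos20.4° = 96.50·0.3486·0.9373 = 31.528 kPa
FS = 48.610 / 31.528 = 1.542

FS = 1.54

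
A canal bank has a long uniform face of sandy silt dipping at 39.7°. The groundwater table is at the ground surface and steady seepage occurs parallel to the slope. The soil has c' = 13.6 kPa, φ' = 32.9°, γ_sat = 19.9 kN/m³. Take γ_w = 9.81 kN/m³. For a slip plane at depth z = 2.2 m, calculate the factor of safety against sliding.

FS = 1.03

With seepage parallel to the slope and the water table at the surface, the effective normal stress on the slip plane uses the buoyant unit weight γ' = γ_sat − γ_w while the driving shear stress uses γ_sat:
FS = [c' + γ' z cos²β tanφ'] / [γ_sat z sinβ cosβ]
γ' = 19.9 − 9.81 = 10.09 kN/m³
Numerator = 13.6 + 10.09·2.2·cos²39.7°·tan32.9° = 13.6 + 10.09·2.2·0.5920·0.6469 = 22.101 kPa
Denominator = 19.9·2.2·sin39.7°·cos39.7° = 19.9·2.2·0.6388·0.7694 = 21.516 kPa
FS = 22.101 / 21.516 = 1.027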